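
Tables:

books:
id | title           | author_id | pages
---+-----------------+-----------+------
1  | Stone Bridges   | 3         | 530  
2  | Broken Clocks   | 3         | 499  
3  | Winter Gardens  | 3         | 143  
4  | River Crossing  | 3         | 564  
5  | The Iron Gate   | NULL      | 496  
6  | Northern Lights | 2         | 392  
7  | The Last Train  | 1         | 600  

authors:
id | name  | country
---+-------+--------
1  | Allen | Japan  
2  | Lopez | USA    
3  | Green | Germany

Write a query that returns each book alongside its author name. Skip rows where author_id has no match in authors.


INNER JOIN keeps only books rows whose author_id matches an id in authors. Walk through each book:
  - book 1 (Stone Bridges): author_id=3 -> matches Green
  - book 2 (Broken Clocks): author_id=3 -> matches Green
  - book 3 (Winter Gardens): author_id=3 -> matches Green
  - book 4 (River Crossing): author_id=3 -> matches Green
  - book 5 (The Iron Gate): author_id=NULL, no match -> dropped
  - book 6 (Northern Lights): author_id=2 -> matches Lopez
  - book 7 (The Last Train): author_id=1 -> matches Allen
So 1 of 7 rows is dropped.

SQL:
SELECT a.title, b.name AS author
FROM books a
INNER JOIN authors b ON a.author_id = b.id

Result:
title           | author
----------------+-------
Stone Bridges   | Green 
Broken Clocks   | Green 
Winter Gardens  | Green 
River Crossing  | Green 
Northern Lights | Lopez 
The Last Train  | Allen 


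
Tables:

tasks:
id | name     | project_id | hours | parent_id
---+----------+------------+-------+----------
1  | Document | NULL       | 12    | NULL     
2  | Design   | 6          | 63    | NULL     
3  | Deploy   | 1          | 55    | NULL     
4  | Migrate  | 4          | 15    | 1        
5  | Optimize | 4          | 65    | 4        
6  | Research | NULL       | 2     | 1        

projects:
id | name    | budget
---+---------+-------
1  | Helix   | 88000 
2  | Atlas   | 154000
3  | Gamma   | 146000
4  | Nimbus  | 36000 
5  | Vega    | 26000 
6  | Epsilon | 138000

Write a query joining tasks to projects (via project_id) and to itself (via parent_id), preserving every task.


Two LEFT JOINs from the same base table tasks: one to projects via project_id, one to tasks itself via parent_id. Both are LEFT so every task is preserved.
Match against projects:
  - task 1 (Document): project_id=NULL, no match -> kept with NULL
  - task 2 (Design): project_id=6 -> matches Epsilon
  - task 3 (Deploy): project_id=1 -> matches Helix
  - task 4 (Migrate): project_id=4 -> matches Nimbus
  - task 5 (Optimize): project_id=4 -> matches Nimbus
  - task 6 (Research): project_id=NULL, no match -> kept with NULL
Match against tasks (self):
  - task 1 (Document): parent_id=NULL -> NULL
  - task 2 (Design): parent_id=NULL -> NULL
  - task 3 (Deploy): parent_id=NULL -> NULL
  - task 4 (Migrate): parent_id=1 -> Document
  - task 5 (Optimize): parent_id=4 -> Migrate
  - task 6 (Research): parent_id=1 -> Document

SQL:
SELECT a.name, b.name AS project, c.name AS parent
FROM tasks a
LEFT JOIN projects b ON a.project_id = b.id
LEFT JOIN tasks c ON a.parent_id = c.id

Result:
name     | project | parent  
---------+---------+---------
Document | NULL    | NULL    
Design   | Epsilon | NULL    
Deploy   | Helix   | NULL    
Migrate  | Nimbus  | Document
Optimize | Nimbus  | Migrate 
Research | NULL    | Document


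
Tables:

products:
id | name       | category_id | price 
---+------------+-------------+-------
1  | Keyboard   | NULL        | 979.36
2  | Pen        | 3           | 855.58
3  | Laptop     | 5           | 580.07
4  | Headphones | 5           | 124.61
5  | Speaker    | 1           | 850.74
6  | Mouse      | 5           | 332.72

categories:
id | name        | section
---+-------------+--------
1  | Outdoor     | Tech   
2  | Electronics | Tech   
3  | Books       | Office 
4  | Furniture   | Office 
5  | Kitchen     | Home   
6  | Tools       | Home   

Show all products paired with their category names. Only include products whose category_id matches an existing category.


INNER JOIN keeps only products rows whose category_id matches an id in categories. Walk through each product:
  - product 1 (Keyboard): category_id=NULL, no match -> dropped
  - product 2 (Pen): category_id=3 -> matches Books
  - product 3 (Laptop): category_id=5 -> matches Kitchen
  - product 4 (Headphones): category_id=5 -> matches Kitchen
  - product 5 (Speaker): category_id=1 -> matches Outdoor
  - product 6 (Mouse): category_id=5 -> matches Kitchen
So 1 of 6 rows is dropped.

SQL:
SELECT a.name, b.name AS category
FROM products a
INNER JOIN categories b ON a.category_id = b.id

Result:
name       | category
-----------+---------
Pen        | Books   
Laptop     | Kitchen 
Headphones | Kitchen 
Speaker    | Outdoor 
Mouse      | Kitchen 


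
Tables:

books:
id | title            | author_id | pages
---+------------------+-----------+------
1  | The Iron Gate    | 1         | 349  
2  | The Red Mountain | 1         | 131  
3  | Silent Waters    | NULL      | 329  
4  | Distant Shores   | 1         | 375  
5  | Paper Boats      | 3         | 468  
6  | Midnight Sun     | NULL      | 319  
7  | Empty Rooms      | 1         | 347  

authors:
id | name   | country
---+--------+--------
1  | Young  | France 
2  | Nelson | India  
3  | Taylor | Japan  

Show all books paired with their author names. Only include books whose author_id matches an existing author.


INNER JOIN keeps only books rows whose author_id matches an id in authors. Walk through each book:
  - book 1 (The Iron Gate): author_id=1 -> matches Young
  - book 2 (The Red Mountain): author_id=1 -> matches Young
  - book 3 (Silent Waters): author_id=NULL, no match -> dropped
  - book 4 (Distant Shores): author_id=1 -> matches Young
  - book 5 (Paper Boats): author_id=3 -> matches Taylor
  - book 6 (Midnight Sun): author_id=NULL, no match -> dropped
  - book 7 (Empty Rooms): author_id=1 -> matches Young
So 2 of 7 rows are dropped.

SQL:
SELECT a.title, b.name AS author
FROM books a
INNER JOIN authors b ON a.author_id = b.id

Result:
title            | author
-----------------+-------
The Iron Gate    | Young 
The Red Mountain | Young 
Distant Shores   | Young 
Paper Boats      | Taylor
Empty Rooms      | Young 


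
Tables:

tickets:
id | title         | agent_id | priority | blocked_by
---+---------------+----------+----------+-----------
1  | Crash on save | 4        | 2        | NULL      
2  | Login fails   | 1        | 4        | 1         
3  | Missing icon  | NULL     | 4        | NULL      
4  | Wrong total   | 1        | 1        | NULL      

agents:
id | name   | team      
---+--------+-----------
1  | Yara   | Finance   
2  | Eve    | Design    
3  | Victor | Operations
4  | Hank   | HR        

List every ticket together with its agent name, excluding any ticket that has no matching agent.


INNER JOIN keeps only tickets rows whose agent_id matches an id in agents. Walk through each ticket:
  - ticket 1 (Crash on save): agent_id=4 -> matches Hank
  - ticket 2 (Login fails): agent_id=1 -> matches Yara
  - ticket 3 (Missing icon): agent_id=NULL, no match -> dropped
  - ticket 4 (Wrong total): agent_id=1 -> matches Yara
So 1 of 4 rows is dropped.

SQL:
SELECT a.title, b.name AS agent
FROM tickets a
INNER JOIN agents b ON a.agent_id = b.id

Result:
title         | agent
--------------+------
Crash on save | Hank 
Login fails   | Yara 
Wrong total   | Yara 


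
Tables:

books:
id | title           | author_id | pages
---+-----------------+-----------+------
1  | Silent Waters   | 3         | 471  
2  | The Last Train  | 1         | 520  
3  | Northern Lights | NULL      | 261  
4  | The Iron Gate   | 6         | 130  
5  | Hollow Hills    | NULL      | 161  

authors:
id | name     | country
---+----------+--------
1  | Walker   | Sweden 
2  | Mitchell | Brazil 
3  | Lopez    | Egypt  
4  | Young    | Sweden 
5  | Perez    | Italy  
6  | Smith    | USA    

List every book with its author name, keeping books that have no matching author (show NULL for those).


LEFT JOIN keeps every row from books (the left table); where author_id has no match in authors, the author columns become NULL. Walk through each book:
  - book 1 (Silent Waters): author_id=3 -> matches Lopez
  - book 2 (The Last Train): author_id=1 -> matches Walker
  - book 3 (Northern Lights): author_id=NULL, no match -> kept with NULL
  - book 4 (The Iron Gate): author_id=6 -> matches Smith
  - book 5 (Hollow Hills): author_id=NULL, no match -> kept with NULL
All 5 rows appear; 2 have NULL author.

SQL:
SELECT a.title, b.name AS author
FROM books a
LEFT JOIN authors b ON a.author_id = b.id

Result:
title           | author
----------------+-------
Silent Waters   | Lopez 
The Last Train  | Walker
Northern Lights | NULL  
The Iron Gate   | Smith 
Hollow Hills    | NULL  


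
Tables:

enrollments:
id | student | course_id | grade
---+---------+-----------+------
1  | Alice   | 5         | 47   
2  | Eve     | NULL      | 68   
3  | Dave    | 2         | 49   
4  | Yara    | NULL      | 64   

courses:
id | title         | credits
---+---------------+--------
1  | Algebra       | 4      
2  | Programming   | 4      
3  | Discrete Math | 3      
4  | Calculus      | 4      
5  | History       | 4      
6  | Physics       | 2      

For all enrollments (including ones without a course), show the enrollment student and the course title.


LEFT JOIN keeps every row from enrollments (the left table); where course_id has no match in courses, the course columns become NULL. Walk through each enrollment:
  - enrollment 1 (Alice): course_id=5 -> matches History
  - enrollment 2 (Eve): course_id=NULL, no match -> kept with NULL
  - enrollment 3 (Dave): course_id=2 -> matches Programming
  - enrollment 4 (Yara): course_id=NULL, no match -> kept with NULL
All 4 rows appear; 2 have NULL course.

SQL:
SELECT a.student, b.title AS course
FROM enrollments a
LEFT JOIN courses b ON a.course_id = b.id

Result:
student | course     
--------+------------
Alice   | History    
Eve     | NULL       
Dave    | Programming
Yara    | NULL       


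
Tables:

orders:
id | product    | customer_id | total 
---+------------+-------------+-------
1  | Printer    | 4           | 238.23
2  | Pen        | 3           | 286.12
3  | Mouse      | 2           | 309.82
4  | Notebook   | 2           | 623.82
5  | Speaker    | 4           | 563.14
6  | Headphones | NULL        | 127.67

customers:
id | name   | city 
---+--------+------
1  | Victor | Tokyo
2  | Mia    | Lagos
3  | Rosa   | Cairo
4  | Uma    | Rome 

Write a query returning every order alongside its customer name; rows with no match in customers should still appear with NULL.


LEFT JOIN keeps every row from orders (the left table); where customer_id has no match in customers, the customer columns become NULL. Walk through each order:
  - order 1 (Printer): customer_id=4 -> matches Uma
  - order 2 (Pen): customer_id=3 -> matches Rosa
  - order 3 (Mouse): customer_id=2 -> matches Mia
  - order 4 (Notebook): customer_id=2 -> matches Mia
  - order 5 (Speaker): customer_id=4 -> matches Uma
  - order 6 (Headphones): customer_id=NULL, no match -> kept with NULL
All 6 rows appear; 1 has NULL customer.

SQL:
SELECT a.product, b.name AS customer
FROM orders a
LEFT JOIN customers b ON a.customer_id = b.id

Result:
product    | customer
-----------+---------
Printer    | Uma     
Pen        | Rosa    
Mouse      | Mia     
Notebook   | Mia     
Speaker    | Uma     
Headphones | NULL    


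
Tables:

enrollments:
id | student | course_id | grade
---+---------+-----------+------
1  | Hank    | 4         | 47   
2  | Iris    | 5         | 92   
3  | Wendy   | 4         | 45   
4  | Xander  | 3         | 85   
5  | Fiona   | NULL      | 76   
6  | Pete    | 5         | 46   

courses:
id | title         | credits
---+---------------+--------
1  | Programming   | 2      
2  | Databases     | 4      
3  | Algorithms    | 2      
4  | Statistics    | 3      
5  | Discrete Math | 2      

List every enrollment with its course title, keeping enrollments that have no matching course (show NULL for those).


LEFT JOIN keeps every row from enrollments (the left table); where course_id has no match in courses, the course columns become NULL. Walk through each enrollment:
  - enrollment 1 (Hank): course_id=4 -> matches Statistics
  - enrollment 2 (Iris): course_id=5 -> matches Discrete Math
  - enrollment 3 (Wendy): course_id=4 -> matches Statistics
  - enrollment 4 (Xander): course_id=3 -> matches Algorithms
  - enrollment 5 (Fiona): course_id=NULL, no match -> kept with NULL
  - enrollment 6 (Pete): course_id=5 -> matches Discrete Math
All 6 rows appear; 1 has NULL course.

SQL:
SELECT a.student, b.title AS course
FROM enrollments a
LEFT JOIN courses b ON a.course_id = b.id

Result:
student | course       
--------+--------------
Hank    | Statistics   
Iris    | Discrete Math
Wendy   | Statistics   
Xander  | Algorithms   
Fiona   | NULL         
Pete    | Discrete Math


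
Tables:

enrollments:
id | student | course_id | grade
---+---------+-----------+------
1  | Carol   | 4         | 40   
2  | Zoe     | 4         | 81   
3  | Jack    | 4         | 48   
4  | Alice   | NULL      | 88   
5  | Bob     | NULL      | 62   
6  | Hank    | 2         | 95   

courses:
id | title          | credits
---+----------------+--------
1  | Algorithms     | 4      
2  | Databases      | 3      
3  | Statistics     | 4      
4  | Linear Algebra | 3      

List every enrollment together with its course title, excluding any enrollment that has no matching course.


INNER JOIN keeps only enrollments rows whose course_id matches an id in courses. Walk through each enrollment:
  - enrollment 1 (Carol): course_id=4 -> matches Linear Algebra
  - enrollment 2 (Zoe): course_id=4 -> matches Linear Algebra
  - enrollment 3 (Jack): course_id=4 -> matches Linear Algebra
  - enrollment 4 (Alice): course_id=NULL, no match -> dropped
  - enrollment 5 (Bob): course_id=NULL, no match -> dropped
  - enrollment 6 (Hank): course_id=2 -> matches Databases
So 2 of 6 rows are dropped.

SQL:
SELECT a.student, b.title AS course
FROM enrollments a
INNER JOIN courses b ON a.course_id = b.id

Result:
student | course        
--------+---------------
Carol   | Linear Algebra
Zoe     | Linear Algebra
Jack    | Linear Algebra
Hank    | Databases     


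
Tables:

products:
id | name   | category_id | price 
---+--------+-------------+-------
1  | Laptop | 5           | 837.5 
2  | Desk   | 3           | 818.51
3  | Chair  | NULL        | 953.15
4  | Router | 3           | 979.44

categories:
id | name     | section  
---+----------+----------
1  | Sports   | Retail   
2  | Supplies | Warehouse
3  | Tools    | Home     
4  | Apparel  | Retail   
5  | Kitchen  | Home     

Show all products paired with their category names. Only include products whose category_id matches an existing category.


INNER JOIN keeps only products rows whose category_id matches an id in categories. Walk through each product:
  - product 1 (Laptop): category_id=5 -> matches Kitchen
  - product 2 (Desk): category_id=3 -> matches Tools
  - product 3 (Chair): category_id=NULL, no match -> dropped
  - product 4 (Router): category_id=3 -> matches Tools
So 1 of 4 rows is dropped.

SQL:
SELECT a.name, b.name AS category
FROM products a
INNER JOIN categories b ON a.category_id = b.id

Result:
name   | category
-------+---------
Laptop | Kitchen 
Desk   | Tools   
Router | Tools   


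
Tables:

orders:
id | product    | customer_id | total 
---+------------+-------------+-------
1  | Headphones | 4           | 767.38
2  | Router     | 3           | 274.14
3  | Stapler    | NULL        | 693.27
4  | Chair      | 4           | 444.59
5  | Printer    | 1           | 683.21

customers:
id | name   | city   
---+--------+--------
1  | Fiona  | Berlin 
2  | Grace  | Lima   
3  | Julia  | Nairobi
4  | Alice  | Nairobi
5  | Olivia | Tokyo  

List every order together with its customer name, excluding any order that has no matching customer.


INNER JOIN keeps only orders rows whose customer_id matches an id in customers. Walk through each order:
  - order 1 (Headphones): customer_id=4 -> matches Alice
  - order 2 (Router): customer_id=3 -> matches Julia
  - order 3 (Stapler): customer_id=NULL, no match -> dropped
  - order 4 (Chair): customer_id=4 -> matches Alice
  - order 5 (Printer): customer_id=1 -> matches Fiona
So 1 of 5 rows is dropped.

SQL:
SELECT a.product, b.name AS customer
FROM orders a
INNER JOIN customers b ON a.customer_id = b.id

Result:
product    | customer
-----------+---------
Headphones | Alice   
Router     | Julia   
Chair      | Alice   
Printer    | Fiona   


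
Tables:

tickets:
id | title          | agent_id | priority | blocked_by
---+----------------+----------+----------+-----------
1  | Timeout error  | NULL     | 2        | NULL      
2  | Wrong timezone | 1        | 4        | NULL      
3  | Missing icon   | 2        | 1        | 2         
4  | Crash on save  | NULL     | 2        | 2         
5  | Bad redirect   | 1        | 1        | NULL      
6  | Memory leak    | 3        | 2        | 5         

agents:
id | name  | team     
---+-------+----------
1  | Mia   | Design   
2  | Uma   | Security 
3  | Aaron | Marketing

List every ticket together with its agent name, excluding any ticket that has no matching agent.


INNER JOIN keeps only tickets rows whose agent_id matches an id in agents. Walk through each ticket:
  - ticket 1 (Timeout error): agent_id=NULL, no match -> dropped
  - ticket 2 (Wrong timezone): agent_id=1 -> matches Mia
  - ticket 3 (Missing icon): agent_id=2 -> matches Uma
  - ticket 4 (Crash on save): agent_id=NULL, no match -> dropped
  - ticket 5 (Bad redirect): agent_id=1 -> matches Mia
  - ticket 6 (Memory leak): agent_id=3 -> matches Aaron
So 2 of 6 rows are dropped.

SQL:
SELECT a.title, b.name AS agent
FROM tickets a
INNER JOIN agents b ON a.agent_id = b.id

Result:
title          | agent
---------------+------
Wrong timezone | Mia  
Missing icon   | Uma  
Bad redirect   | Mia  
Memory leak    | Aaron


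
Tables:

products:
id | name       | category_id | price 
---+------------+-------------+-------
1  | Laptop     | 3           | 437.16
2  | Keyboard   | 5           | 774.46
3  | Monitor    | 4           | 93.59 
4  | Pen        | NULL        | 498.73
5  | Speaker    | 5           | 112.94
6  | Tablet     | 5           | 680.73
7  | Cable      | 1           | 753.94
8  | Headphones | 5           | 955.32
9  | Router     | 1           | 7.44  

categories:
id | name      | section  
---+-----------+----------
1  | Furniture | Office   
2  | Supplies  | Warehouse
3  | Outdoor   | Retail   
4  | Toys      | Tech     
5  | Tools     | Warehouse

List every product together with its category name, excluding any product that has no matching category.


INNER JOIN keeps only products rows whose category_id matches an id in categories. Walk through each product:
  - product 1 (Laptop): category_id=3 -> matches Outdoor
  - product 2 (Keyboard): category_id=5 -> matches Tools
  - product 3 (Monitor): category_id=4 -> matches Toys
  - product 4 (Pen): category_id=NULL, no match -> dropped
  - product 5 (Speaker): category_id=5 -> matches Tools
  - product 6 (Tablet): category_id=5 -> matches Tools
  - product 7 (Cable): category_id=1 -> matches Furniture
  - product 8 (Headphones): category_id=5 -> matches Tools
  - product 9 (Router): category_id=1 -> matches Furniture
So 1 of 9 rows is dropped.

SQL:
SELECT a.name, b.name AS category
FROM products a
INNER JOIN categories b ON a.category_id = b.id

Result:
name       | category 
-----------+----------
Laptop     | Outdoor  
Keyboard   | Tools    
Monitor    | Toys     
Speaker    | Tools    
Tablet     | Tools    
Cable      | Furniture
Headphones | Tools    
Router     | Furniture


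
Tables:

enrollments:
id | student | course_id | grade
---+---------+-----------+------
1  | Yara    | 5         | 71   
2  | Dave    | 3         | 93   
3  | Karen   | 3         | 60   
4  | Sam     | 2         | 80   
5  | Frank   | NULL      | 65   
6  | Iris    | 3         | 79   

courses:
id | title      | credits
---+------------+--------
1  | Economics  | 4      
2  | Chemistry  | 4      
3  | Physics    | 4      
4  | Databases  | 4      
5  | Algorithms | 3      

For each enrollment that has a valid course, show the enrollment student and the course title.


INNER JOIN keeps only enrollments rows whose course_id matches an id in courses. Walk through each enrollment:
  - enrollment 1 (Yara): course_id=5 -> matches Algorithms
  - enrollment 2 (Dave): course_id=3 -> matches Physics
  - enrollment 3 (Karen): course_id=3 -> matches Physics
  - enrollment 4 (Sam): course_id=2 -> matches Chemistry
  - enrollment 5 (Frank): course_id=NULL, no match -> dropped
  - enrollment 6 (Iris): course_id=3 -> matches Physics
So 1 of 6 rows is dropped.

SQL:
SELECT a.student, b.title AS course
FROM enrollments a
INNER JOIN courses b ON a.course_id = b.id

Result:
student | course    
--------+-----------
Yara    | Algorithms
Dave    | Physics   
Karen   | Physics   
Sam     | Chemistry 
Iris    | Physics   


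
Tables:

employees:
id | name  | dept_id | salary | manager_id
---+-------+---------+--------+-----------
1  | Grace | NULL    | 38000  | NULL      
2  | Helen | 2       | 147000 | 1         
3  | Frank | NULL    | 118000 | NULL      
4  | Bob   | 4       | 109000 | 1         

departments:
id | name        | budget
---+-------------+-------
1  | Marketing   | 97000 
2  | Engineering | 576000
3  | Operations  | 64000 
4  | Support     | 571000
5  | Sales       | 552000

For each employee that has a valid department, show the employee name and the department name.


INNER JOIN keeps only employees rows whose dept_id matches an id in departments. Walk through each employee:
  - employee 1 (Grace): dept_id=NULL, no match -> dropped
  - employee 2 (Helen): dept_id=2 -> matches Engineering
  - employee 3 (Frank): dept_id=NULL, no match -> dropped
  - employee 4 (Bob): dept_id=4 -> matches Support
So 2 of 4 rows are dropped.

SQL:
SELECT a.name, b.name AS department
FROM employees a
INNER JOIN departments b ON a.dept_id = b.id

Result:
name  | department 
------+------------
Helen | Engineering
Bob   | Support    


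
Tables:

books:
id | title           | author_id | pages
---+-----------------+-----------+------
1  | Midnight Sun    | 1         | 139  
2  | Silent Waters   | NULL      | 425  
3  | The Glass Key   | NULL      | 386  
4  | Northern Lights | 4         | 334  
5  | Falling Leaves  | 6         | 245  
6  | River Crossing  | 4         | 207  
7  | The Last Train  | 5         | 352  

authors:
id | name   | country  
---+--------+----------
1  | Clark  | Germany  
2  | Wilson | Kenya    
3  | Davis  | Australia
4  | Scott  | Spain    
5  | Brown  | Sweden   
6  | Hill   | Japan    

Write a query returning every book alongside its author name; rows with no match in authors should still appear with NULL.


LEFT JOIN keeps every row from books (the left table); where author_id has no match in authors, the author columns become NULL. Walk through each book:
  - book 1 (Midnight Sun): author_id=1 -> matches Clark
  - book 2 (Silent Waters): author_id=NULL, no match -> kept with NULL
  - book 3 (The Glass Key): author_id=NULL, no match -> kept with NULL
  - book 4 (Northern Lights): author_id=4 -> matches Scott
  - book 5 (Falling Leaves): author_id=6 -> matches Hill
  - book 6 (River Crossing): author_id=4 -> matches Scott
  - book 7 (The Last Train): author_id=5 -> matches Brown
All 7 rows appear; 2 have NULL author.

SQL:
SELECT a.title, b.name AS author
FROM books a
LEFT JOIN authors b ON a.author_id = b.id

Result:
title           | author
----------------+-------
Midnight Sun    | Clark 
Silent Waters   | NULL  
The Glass Key   | NULL  
Northern Lights | Scott 
Falling Leaves  | Hill  
River Crossing  | Scott 
The Last Train  | Brown 


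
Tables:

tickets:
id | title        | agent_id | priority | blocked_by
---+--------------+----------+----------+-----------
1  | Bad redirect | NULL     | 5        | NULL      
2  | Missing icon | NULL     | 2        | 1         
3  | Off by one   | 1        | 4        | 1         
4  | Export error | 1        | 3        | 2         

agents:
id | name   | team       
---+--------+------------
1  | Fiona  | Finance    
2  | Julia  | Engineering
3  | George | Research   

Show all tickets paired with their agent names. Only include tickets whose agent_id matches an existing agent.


INNER JOIN keeps only tickets rows whose agent_id matches an id in agents. Walk through each ticket:
  - ticket 1 (Bad redirect): agent_id=NULL, no match -> dropped
  - ticket 2 (Missing icon): agent_id=NULL, no match -> dropped
  - ticket 3 (Off by one): agent_id=1 -> matches Fiona
  - ticket 4 (Export error): agent_id=1 -> matches Fiona
So 2 of 4 rows are dropped.

SQL:
SELECT a.title, b.name AS agent
FROM tickets a
INNER JOIN agents b ON a.agent_id = b.id

Result:
title        | agent
-------------+------
Off by one   | Fiona
Export error | Fiona


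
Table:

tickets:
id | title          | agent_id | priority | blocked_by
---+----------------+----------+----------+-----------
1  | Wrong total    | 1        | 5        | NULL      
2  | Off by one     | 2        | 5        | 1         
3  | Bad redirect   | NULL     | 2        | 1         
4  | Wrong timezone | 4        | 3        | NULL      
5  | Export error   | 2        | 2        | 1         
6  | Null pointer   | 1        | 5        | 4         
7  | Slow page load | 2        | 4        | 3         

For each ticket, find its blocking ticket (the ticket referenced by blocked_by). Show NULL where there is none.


This is a self-join: tickets is joined to a second copy of itself, matching each row's blocked_by to another row's id. Use LEFT JOIN so rows with blocked_by=NULL are kept.
  - ticket 1 (Wrong total): blocked_by=NULL -> NULL
  - ticket 2 (Off by one): blocked_by=1 -> Wrong total
  - ticket 3 (Bad redirect): blocked_by=1 -> Wrong total
  - ticket 4 (Wrong timezone): blocked_by=NULL -> NULL
  - ticket 5 (Export error): blocked_by=1 -> Wrong total
  - ticket 6 (Null pointer): blocked_by=4 -> Wrong timezone
  - ticket 7 (Slow page load): blocked_by=3 -> Bad redirect

SQL:
SELECT a.title AS item, b.title AS blocked_by
FROM tickets a
LEFT JOIN tickets b ON a.blocked_by = b.id

Result:
item           | blocked_by    
---------------+---------------
Wrong total    | NULL          
Off by one     | Wrong total   
Bad redirect   | Wrong total   
Wrong timezone | NULL          
Export error   | Wrong total   
Null pointer   | Wrong timezone
Slow page load | Bad redirect  


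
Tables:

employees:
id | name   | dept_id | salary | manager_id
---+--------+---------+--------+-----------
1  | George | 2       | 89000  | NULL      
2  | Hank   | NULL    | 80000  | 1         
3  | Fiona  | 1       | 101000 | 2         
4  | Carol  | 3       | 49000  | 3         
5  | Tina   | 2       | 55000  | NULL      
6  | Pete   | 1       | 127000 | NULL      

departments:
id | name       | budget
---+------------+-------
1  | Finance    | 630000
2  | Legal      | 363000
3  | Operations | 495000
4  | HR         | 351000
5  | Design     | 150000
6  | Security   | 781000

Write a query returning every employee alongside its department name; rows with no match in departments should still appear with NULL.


LEFT JOIN keeps every row from employees (the left table); where dept_id has no match in departments, the department columns become NULL. Walk through each employee:
  - employee 1 (George): dept_id=2 -> matches Legal
  - employee 2 (Hank): dept_id=NULL, no match -> kept with NULL
  - employee 3 (Fiona): dept_id=1 -> matches Finance
  - employee 4 (Carol): dept_id=3 -> matches Operations
  - employee 5 (Tina): dept_id=2 -> matches Legal
  - employee 6 (Pete): dept_id=1 -> matches Finance
All 6 rows appear; 1 has NULL department.

SQL:
SELECT a.name, b.name AS department
FROM employees a
LEFT JOIN departments b ON a.dept_id = b.id

Result:
name   | department
-------+-----------
George | Legal     
Hank   | NULL      
Fiona  | Finance   
Carol  | Operations
Tina   | Legal     
Pete   | Finance   


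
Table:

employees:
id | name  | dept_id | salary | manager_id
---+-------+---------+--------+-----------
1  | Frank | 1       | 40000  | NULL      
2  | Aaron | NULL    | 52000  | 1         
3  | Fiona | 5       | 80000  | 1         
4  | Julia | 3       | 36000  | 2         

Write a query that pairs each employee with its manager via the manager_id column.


This is a self-join: employees is joined to a second copy of itself, matching each row's manager_id to another row's id. Use LEFT JOIN so rows with manager_id=NULL are kept.
  - employee 1 (Frank): manager_id=NULL -> NULL
  - employee 2 (Aaron): manager_id=1 -> Frank
  - employee 3 (Fiona): manager_id=1 -> Frank
  - employee 4 (Julia): manager_id=2 -> Aaron

SQL:
SELECT a.name AS item, b.name AS manager
FROM employees a
LEFT JOIN employees b ON a.manager_id = b.id

Result:
item  | manager
------+--------
Frank | NULL   
Aaron | Frank  
Fiona | Frank  
Julia | Aaron  


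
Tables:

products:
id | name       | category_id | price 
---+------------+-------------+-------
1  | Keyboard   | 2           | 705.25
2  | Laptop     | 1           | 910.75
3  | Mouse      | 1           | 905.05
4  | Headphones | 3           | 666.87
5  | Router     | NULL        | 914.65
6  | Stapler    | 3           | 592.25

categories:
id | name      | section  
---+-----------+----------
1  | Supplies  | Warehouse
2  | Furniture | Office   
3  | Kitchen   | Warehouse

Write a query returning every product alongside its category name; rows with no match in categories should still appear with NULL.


LEFT JOIN keeps every row from products (the left table); where category_id has no match in categories, the category columns become NULL. Walk through each product:
  - product 1 (Keyboard): category_id=2 -> matches Furniture
  - product 2 (Laptop): category_id=1 -> matches Supplies
  - product 3 (Mouse): category_id=1 -> matches Supplies
  - product 4 (Headphones): category_id=3 -> matches Kitchen
  - product 5 (Router): category_id=NULL, no match -> kept with NULL
  - product 6 (Stapler): category_id=3 -> matches Kitchen
All 6 rows appear; 1 has NULL category.

SQL:
SELECT a.name, b.name AS category
FROM products a
LEFT JOIN categories b ON a.category_id = b.id

Result:
name       | category 
-----------+----------
Keyboard   | Furniture
Laptop     | Supplies 
Mouse      | Supplies 
Headphones | Kitchen  
Router     | NULL     
Stapler    | Kitchen  


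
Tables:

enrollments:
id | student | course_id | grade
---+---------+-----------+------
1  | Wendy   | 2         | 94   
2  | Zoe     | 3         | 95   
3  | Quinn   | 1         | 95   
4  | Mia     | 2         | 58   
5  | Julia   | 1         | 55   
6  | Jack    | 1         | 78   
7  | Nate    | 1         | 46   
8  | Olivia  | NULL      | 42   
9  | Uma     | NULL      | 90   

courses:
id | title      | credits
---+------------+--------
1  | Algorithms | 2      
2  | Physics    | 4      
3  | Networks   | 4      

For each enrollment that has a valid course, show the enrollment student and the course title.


INNER JOIN keeps only enrollments rows whose course_id matches an id in courses. Walk through each enrollment:
  - enrollment 1 (Wendy): course_id=2 -> matches Physics
  - enrollment 2 (Zoe): course_id=3 -> matches Networks
  - enrollment 3 (Quinn): course_id=1 -> matches Algorithms
  - enrollment 4 (Mia): course_id=2 -> matches Physics
  - enrollment 5 (Julia): course_id=1 -> matches Algorithms
  - enrollment 6 (Jack): course_id=1 -> matches Algorithms
  - enrollment 7 (Nate): course_id=1 -> matches Algorithms
  - enrollment 8 (Olivia): course_id=NULL, no match -> dropped
  - enrollment 9 (Uma): course_id=NULL, no match -> dropped
So 2 of 9 rows are dropped.

SQL:
SELECT a.student, b.title AS course
FROM enrollments a
INNER JOIN courses b ON a.course_id = b.id

Result:
student | course    
--------+-----------
Wendy   | Physics   
Zoe     | Networks  
Quinn   | Algorithms
Mia     | Physics   
Julia   | Algorithms
Jack    | Algorithms
Nate    | Algorithms


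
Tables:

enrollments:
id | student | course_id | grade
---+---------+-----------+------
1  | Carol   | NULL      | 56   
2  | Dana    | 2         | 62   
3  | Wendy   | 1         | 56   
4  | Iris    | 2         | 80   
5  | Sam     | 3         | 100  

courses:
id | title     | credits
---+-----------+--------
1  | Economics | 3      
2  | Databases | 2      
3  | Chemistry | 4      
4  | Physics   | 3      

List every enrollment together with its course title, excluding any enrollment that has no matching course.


INNER JOIN keeps only enrollments rows whose course_id matches an id in courses. Walk through each enrollment:
  - enrollment 1 (Carol): course_id=NULL, no match -> dropped
  - enrollment 2 (Dana): course_id=2 -> matches Databases
  - enrollment 3 (Wendy): course_id=1 -> matches Economics
  - enrollment 4 (Iris): course_id=2 -> matches Databases
  - enrollment 5 (Sam): course_id=3 -> matches Chemistry
So 1 of 5 rows is dropped.

SQL:
SELECT a.student, b.title AS course
FROM enrollments a
INNER JOIN courses b ON a.course_id = b.id

Result:
student | course   
--------+----------
Dana    | Databases
Wendy   | Economics
Iris    | Databases
Sam     | Chemistry


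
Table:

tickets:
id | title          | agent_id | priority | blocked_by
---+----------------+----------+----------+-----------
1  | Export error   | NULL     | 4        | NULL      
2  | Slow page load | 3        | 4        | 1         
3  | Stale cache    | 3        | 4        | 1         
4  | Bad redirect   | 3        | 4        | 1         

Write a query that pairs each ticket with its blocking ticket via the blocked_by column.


This is a self-join: tickets is joined to a second copy of itself, matching each row's blocked_by to another row's id. Use LEFT JOIN so rows with blocked_by=NULL are kept.
  - ticket 1 (Export error): blocked_by=NULL -> NULL
  - ticket 2 (Slow page load): blocked_by=1 -> Export error
  - ticket 3 (Stale cache): blocked_by=1 -> Export error
  - ticket 4 (Bad redirect): blocked_by=1 -> Export error

SQL:
SELECT a.title AS item, b.title AS blocked_by
FROM tickets a
LEFT JOIN tickets b ON a.blocked_by = b.id

Result:
item           | blocked_by  
---------------+-------------
Export error   | NULL        
Slow page load | Export error
Stale cache    | Export error
Bad redirect   | Export error


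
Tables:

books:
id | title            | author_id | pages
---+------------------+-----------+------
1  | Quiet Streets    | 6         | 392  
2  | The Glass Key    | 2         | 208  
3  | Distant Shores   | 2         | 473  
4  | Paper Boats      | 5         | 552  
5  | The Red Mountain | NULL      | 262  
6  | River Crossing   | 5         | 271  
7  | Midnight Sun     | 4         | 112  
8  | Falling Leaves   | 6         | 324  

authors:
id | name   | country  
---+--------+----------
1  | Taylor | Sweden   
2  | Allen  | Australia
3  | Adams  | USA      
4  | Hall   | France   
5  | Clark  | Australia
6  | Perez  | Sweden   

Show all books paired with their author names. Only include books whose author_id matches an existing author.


INNER JOIN keeps only books rows whose author_id matches an id in authors. Walk through each book:
  - book 1 (Quiet Streets): author_id=6 -> matches Perez
  - book 2 (The Glass Key): author_id=2 -> matches Allen
  - book 3 (Distant Shores): author_id=2 -> matches Allen
  - book 4 (Paper Boats): author_id=5 -> matches Clark
  - book 5 (The Red Mountain): author_id=NULL, no match -> dropped
  - book 6 (River Crossing): author_id=5 -> matches Clark
  - book 7 (Midnight Sun): author_id=4 -> matches Hall
  - book 8 (Falling Leaves): author_id=6 -> matches Perez
So 1 of 8 rows is dropped.

SQL:
SELECT a.title, b.name AS author
FROM books a
INNER JOIN authors b ON a.author_id = b.id

Result:
title          | author
---------------+-------
Quiet Streets  | Perez 
The Glass Key  | Allen 
Distant Shores | Allen 
Paper Boats    | Clark 
River Crossing | Clark 
Midnight Sun   | Hall  
Falling Leaves | Perez 


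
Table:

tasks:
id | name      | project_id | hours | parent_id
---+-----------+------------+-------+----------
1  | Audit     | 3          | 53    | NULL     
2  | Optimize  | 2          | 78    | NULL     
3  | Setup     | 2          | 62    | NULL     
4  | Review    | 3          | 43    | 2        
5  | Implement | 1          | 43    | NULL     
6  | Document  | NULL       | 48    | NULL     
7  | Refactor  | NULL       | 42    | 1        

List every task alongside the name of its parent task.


This is a self-join: tasks is joined to a second copy of itself, matching each row's parent_id to another row's id. Use LEFT JOIN so rows with parent_id=NULL are kept.
  - task 1 (Audit): parent_id=NULL -> NULL
  - task 2 (Optimize): parent_id=NULL -> NULL
  - task 3 (Setup): parent_id=NULL -> NULL
  - task 4 (Review): parent_id=2 -> Optimize
  - task 5 (Implement): parent_id=NULL -> NULL
  - task 6 (Document): parent_id=NULL -> NULL
  - task 7 (Refactor): parent_id=1 -> Audit

SQL:
SELECT a.name AS item, b.name AS parent
FROM tasks a
LEFT JOIN tasks b ON a.parent_id = b.id

Result:
item      | parent  
----------+---------
Audit     | NULL    
Optimize  | NULL    
Setup     | NULL    
Review    | Optimize
Implement | NULL    
Document  | NULL    
Refactor  | Audit   


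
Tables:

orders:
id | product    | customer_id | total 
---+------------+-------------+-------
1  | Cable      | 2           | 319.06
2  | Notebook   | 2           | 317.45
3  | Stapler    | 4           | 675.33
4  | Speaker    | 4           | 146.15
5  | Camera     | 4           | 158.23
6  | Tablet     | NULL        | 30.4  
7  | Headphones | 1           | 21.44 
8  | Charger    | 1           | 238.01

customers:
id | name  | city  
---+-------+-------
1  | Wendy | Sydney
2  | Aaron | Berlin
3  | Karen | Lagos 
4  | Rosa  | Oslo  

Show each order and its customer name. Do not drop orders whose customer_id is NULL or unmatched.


LEFT JOIN keeps every row from orders (the left table); where customer_id has no match in customers, the customer columns become NULL. Walk through each order:
  - order 1 (Cable): customer_id=2 -> matches Aaron
  - order 2 (Notebook): customer_id=2 -> matches Aaron
  - order 3 (Stapler): customer_id=4 -> matches Rosa
  - order 4 (Speaker): customer_id=4 -> matches Rosa
  - order 5 (Camera): customer_id=4 -> matches Rosa
  - order 6 (Tablet): customer_id=NULL, no match -> kept with NULL
  - order 7 (Headphones): customer_id=1 -> matches Wendy
  - order 8 (Charger): customer_id=1 -> matches Wendy
All 8 rows appear; 1 has NULL customer.

SQL:
SELECT a.product, b.name AS customer
FROM orders a
LEFT JOIN customers b ON a.customer_id = b.id

Result:
product    | customer
-----------+---------
Cable      | Aaron   
Notebook   | Aaron   
Stapler    | Rosa    
Speaker    | Rosa    
Camera     | Rosa    
Tablet     | NULL    
Headphones | Wendy   
Charger    | Wendy   


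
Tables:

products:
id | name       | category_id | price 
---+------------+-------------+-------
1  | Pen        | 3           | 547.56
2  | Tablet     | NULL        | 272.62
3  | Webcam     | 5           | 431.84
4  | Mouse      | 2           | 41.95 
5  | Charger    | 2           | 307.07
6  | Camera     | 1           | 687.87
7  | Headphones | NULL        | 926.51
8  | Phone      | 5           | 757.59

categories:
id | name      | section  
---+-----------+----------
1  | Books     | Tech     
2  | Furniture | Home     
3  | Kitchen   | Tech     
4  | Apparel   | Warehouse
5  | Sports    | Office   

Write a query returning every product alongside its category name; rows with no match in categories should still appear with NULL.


LEFT JOIN keeps every row from products (the left table); where category_id has no match in categories, the category columns become NULL. Walk through each product:
  - product 1 (Pen): category_id=3 -> matches Kitchen
  - product 2 (Tablet): category_id=NULL, no match -> kept with NULL
  - product 3 (Webcam): category_id=5 -> matches Sports
  - product 4 (Mouse): category_id=2 -> matches Furniture
  - product 5 (Charger): category_id=2 -> matches Furniture
  - product 6 (Camera): category_id=1 -> matches Books
  - product 7 (Headphones): category_id=NULL, no match -> kept with NULL
  - product 8 (Phone): category_id=5 -> matches Sports
All 8 rows appear; 2 have NULL category.

SQL:
SELECT a.name, b.name AS category
FROM products a
LEFT JOIN categories b ON a.category_id = b.id

Result:
name       | category 
-----------+----------
Pen        | Kitchen  
Tablet     | NULL     
Webcam     | Sports   
Mouse      | Furniture
Charger    | Furniture
Camera     | Books    
Headphones | NULL     
Phone      | Sports   
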